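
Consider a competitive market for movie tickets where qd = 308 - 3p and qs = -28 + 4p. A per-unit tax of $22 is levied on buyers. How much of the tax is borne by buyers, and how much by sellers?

Buyers bear 88/7, sellers bear 66/7

Pre-tax equilibrium: p* = 48, q* = 164.
Tax on buyers shifts demand to qd = 308 − 3(p + 22) = 242 - 3p.
242 - 3p = -28 + 4p gives seller price ps = 270/7; buyers pay pb = 270/7 + 22 = 424/7.
New quantity: q = 308 − 3(424/7) = 884/7.
Buyer burden = 424/7 − 48 = 88/7; seller burden = 48 − 270/7 = 66/7.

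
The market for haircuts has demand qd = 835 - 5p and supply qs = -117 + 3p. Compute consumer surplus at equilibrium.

Equilibrium: 835 - 5p = -117 + 3p gives p* = 119, q* = 240.
Demand choke price (qd = 0): p = 167.
CS = ½(167 − 119)(240) = 5760.

Consumer surplus = 5760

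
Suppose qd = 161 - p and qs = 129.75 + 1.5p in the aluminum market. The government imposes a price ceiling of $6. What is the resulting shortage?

Equilibrium price would be p* = 12.5, so the ceiling at 6 binds.
At p = 6: qd = 161 − 1(6) = 155, qs = 129.75 + 1.5(6) = 138.75.
Shortage = 155 − 138.75 = 16.25.

Shortage = 16.25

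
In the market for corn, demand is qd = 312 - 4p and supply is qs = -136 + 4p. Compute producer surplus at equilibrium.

Equilibrium: 312 - 4p = -136 + 4p gives p* = 56, q* = 88.
Supply starts at p = 34 (where qs = 0).
PS = ½(56 − 34)(88) = 968.

Producer surplus = 968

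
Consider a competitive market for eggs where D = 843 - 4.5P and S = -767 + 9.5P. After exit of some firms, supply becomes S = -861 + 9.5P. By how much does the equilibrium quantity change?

ΔQ = -423/14

Original equilibrium: P* = 115, Q* = 325.5.
New equilibrium: 843 - 4.5P = -861 + 9.5P, so 1704 = 14P and P' = 852/7; Q' = 843 − 4.5(852/7) = 2067/7.
Change in quantity: 2067/7 − 325.5 = -423/14.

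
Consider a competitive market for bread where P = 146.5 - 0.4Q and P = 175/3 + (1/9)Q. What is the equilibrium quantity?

Q* = 172.5

Set the two price expressions equal: 146.5 - 0.4Q = 175/3 + (1/9)Q.
529/6 = (23/45)Q, so Q* = 172.5.
P* = 146.5 − (0.4)(172.5) = 77.5.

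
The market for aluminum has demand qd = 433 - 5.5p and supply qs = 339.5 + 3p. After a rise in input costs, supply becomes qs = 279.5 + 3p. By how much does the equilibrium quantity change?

Original equilibrium: p* = 11, q* = 372.5.
New equilibrium: 433 - 5.5p = 279.5 + 3p, so 153.5 = 8.5p and p' = 307/17; q' = 433 − 5.5(307/17) = 11345/34.
Change in quantity: 11345/34 − 372.5 = -660/17.

Δq = -660/17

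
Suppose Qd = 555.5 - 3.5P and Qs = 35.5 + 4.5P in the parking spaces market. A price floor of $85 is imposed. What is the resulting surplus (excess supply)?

Surplus = 160

Equilibrium price would be P* = 65, so the floor at 85 binds.
At P = 85: Qd = 258, Qs = 418.
Surplus = 418 − 258 = 160.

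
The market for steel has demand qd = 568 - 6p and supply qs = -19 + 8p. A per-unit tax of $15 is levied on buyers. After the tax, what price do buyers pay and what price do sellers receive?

Pre-tax equilibrium: p* = 587/14, q* = 2215/7.
Tax on buyers shifts demand to qd = 568 − 6(p + 15) = 478 - 6p.
478 - 6p = -19 + 8p gives seller price ps = 35.5; buyers pay pb = 35.5 + 15 = 50.5.
New quantity: q = 568 − 6(50.5) = 265.

Buyers pay $50.5, sellers receive $35.5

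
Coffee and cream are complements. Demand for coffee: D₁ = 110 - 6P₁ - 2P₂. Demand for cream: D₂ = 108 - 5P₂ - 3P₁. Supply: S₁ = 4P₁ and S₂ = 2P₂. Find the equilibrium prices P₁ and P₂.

Market 1: 110 - 6P₁ - 2P₂ = 4P₁ → 10P₁ + 2P₂ = 110.
Market 2: 7P₂ + 3P₁ = 108.
Eliminating P₂: 7×(1) − 2×(2) gives 64P₁ = 554, so P₁ = 8.65625.
Back-substitute into (2): P₂ = (108 − 3×8.65625) / 7 = 11.71875.

P₁ = 8.65625, P₂ = 11.71875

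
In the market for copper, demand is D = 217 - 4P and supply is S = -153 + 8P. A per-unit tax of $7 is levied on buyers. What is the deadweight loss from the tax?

Deadweight loss = 196/3

Pre-tax equilibrium: P* = 185/6, Q* = 281/3.
Tax on buyers shifts demand to D = 217 − 4(P + 7) = 189 - 4P.
189 - 4P = -153 + 8P gives seller price Ps = 28.5; buyers pay Pb = 28.5 + 7 = 35.5.
New quantity: Q = 217 − 4(35.5) = 75.
DWL = ½ × 7 × (281/3 − 75) = 196/3.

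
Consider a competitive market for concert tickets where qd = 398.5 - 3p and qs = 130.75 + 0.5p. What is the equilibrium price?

p* = 76.5

Set qd = qs: 398.5 - 3p = 130.75 + 0.5p.
267.75 = 3.5p, so p* = 76.5.
q* = 398.5 − 3(76.5) = 169.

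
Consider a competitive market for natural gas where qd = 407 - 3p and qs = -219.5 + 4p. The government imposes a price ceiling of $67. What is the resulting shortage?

Equilibrium price would be p* = 89.5, so the ceiling at 67 binds.
At p = 67: qd = 407 − 3(67) = 206, qs = -219.5 + 4(67) = 48.5.
Shortage = 206 − 48.5 = 157.5.

Shortage = 157.5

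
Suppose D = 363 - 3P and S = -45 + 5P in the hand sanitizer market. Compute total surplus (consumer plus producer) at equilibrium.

Total surplus = 11760

Equilibrium: 363 - 3P = -45 + 5P gives P* = 51, Q* = 210.
Demand choke price: P = 121; supply starts at P = 9.
CS = ½(121 − 51)(210) = 7350; PS = ½(51 − 9)(210) = 4410.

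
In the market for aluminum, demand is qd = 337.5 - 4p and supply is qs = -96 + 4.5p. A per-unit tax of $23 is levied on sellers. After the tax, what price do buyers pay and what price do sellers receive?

Buyers pay 1074/17, sellers receive 683/17

Pre-tax equilibrium: p* = 51, q* = 133.5.
Tax on sellers shifts supply to qs = -96 + 4.5(p − 23) = -199.5 + 4.5p.
337.5 - 4p = -199.5 + 4.5p gives buyer price pb = 1074/17; sellers receive ps = 1074/17 − 23 = 683/17.
New quantity: q = 337.5 − 4(1074/17) = 2883/34.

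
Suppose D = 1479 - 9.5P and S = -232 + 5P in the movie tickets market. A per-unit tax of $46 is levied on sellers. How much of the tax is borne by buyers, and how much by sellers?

Pre-tax equilibrium: P* = 118, Q* = 358.
Tax on sellers shifts supply to S = -232 + 5(P − 46) = -462 + 5P.
1479 - 9.5P = -462 + 5P gives buyer price Pb = 3882/29; sellers receive Ps = 3882/29 − 46 = 2548/29.
New quantity: Q = 1479 − 9.5(3882/29) = 6012/29.
Buyer burden = 3882/29 − 118 = 460/29; seller burden = 118 − 2548/29 = 874/29.

Buyers bear 460/29, sellers bear 874/29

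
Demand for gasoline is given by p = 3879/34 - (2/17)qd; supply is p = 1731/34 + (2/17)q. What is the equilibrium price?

Set the two price expressions equal: 3879/34 - (2/17)q = 1731/34 + (2/17)q.
1074/17 = (4/17)q, so q* = 268.5.
p* = 3879/34 − (2/17)(268.5) = 82.5.

p* = 82.5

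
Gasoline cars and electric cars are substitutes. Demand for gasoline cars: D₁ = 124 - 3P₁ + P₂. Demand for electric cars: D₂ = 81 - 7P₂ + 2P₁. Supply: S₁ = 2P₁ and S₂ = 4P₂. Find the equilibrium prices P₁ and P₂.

P₁ = 1445/53, P₂ = 653/53

Market 1: 124 - 3P₁ + P₂ = 2P₁ → 5P₁ - P₂ = 124.
Market 2: 11P₂ - 2P₁ = 81.
Eliminating P₂: 11×(1) + 1×(2) gives 53P₁ = 1445, so P₁ = 1445/53.
Back-substitute into (2): P₂ = (81 + 2×1445/53) / 11 = 653/53.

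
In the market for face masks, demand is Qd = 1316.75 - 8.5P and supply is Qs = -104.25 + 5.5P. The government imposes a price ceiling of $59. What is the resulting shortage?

Shortage = 595

Equilibrium price would be P* = 101.5, so the ceiling at 59 binds.
At P = 59: Qd = 1316.75 − 8.5(59) = 815.25, Qs = -104.25 + 5.5(59) = 220.25.
Shortage = 815.25 − 220.25 = 595.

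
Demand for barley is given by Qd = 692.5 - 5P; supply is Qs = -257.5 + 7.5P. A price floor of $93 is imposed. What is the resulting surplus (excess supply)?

Equilibrium price would be P* = 76, so the floor at 93 binds.
At P = 93: Qd = 227.5, Qs = 440.
Surplus = 440 − 227.5 = 212.5.

Surplus = 212.5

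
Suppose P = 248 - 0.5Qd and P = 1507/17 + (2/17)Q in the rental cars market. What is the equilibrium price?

Set the two price expressions equal: 248 - 0.5Q = 1507/17 + (2/17)Q.
2709/17 = (21/34)Q, so Q* = 258.
P* = 248 − (0.5)(258) = 119.

P* = 119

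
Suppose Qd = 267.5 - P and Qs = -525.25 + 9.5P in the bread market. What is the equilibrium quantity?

Q* = 192

Set Qd = Qs: 267.5 - P = -525.25 + 9.5P.
792.75 = 10.5P, so P* = 75.5.
Q* = 267.5 − 1(75.5) = 192.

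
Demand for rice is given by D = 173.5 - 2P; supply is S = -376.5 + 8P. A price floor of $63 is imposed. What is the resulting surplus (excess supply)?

Surplus = 80

Equilibrium price would be P* = 55, so the floor at 63 binds.
At P = 63: D = 47.5, S = 127.5.
Surplus = 127.5 − 47.5 = 80.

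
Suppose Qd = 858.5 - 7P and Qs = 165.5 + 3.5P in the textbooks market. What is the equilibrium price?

Set Qd = Qs: 858.5 - 7P = 165.5 + 3.5P.
693 = 10.5P, so P* = 66.
Q* = 858.5 − 7(66) = 396.5.

P* = 66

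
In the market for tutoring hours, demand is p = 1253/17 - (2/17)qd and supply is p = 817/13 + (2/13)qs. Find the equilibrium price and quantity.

p* = 69, q* = 40

Set the two price expressions equal: 1253/17 - (2/17)q = 817/13 + (2/13)q.
2400/221 = (60/221)q, so q* = 40.
p* = 1253/17 − (2/17)(40) = 69.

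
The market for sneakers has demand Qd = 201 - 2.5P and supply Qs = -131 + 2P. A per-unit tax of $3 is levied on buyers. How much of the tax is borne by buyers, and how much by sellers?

Pre-tax equilibrium: P* = 664/9, Q* = 149/9.
Tax on buyers shifts demand to Qd = 201 − 2.5(P + 3) = 193.5 - 2.5P.
193.5 - 2.5P = -131 + 2P gives seller price Ps = 649/9; buyers pay Pb = 649/9 + 3 = 676/9.
New quantity: Q = 201 − 2.5(676/9) = 119/9.
Buyer burden = 676/9 − 664/9 = 4/3; seller burden = 664/9 − 649/9 = 5/3.

Buyers bear 4/3, sellers bear 5/3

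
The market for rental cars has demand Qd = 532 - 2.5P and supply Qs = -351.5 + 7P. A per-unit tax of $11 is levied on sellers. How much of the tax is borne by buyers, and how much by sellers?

Buyers bear 154/19, sellers bear 55/19

Pre-tax equilibrium: P* = 93, Q* = 299.5.
Tax on sellers shifts supply to Qs = -351.5 + 7(P − 11) = -428.5 + 7P.
532 - 2.5P = -428.5 + 7P gives buyer price Pb = 1921/19; sellers receive Ps = 1921/19 − 11 = 1712/19.
New quantity: Q = 532 − 2.5(1921/19) = 10611/38.
Buyer burden = 1921/19 − 93 = 154/19; seller burden = 93 − 1712/19 = 55/19.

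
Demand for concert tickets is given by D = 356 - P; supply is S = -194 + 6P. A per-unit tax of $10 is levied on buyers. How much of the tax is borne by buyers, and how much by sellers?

Pre-tax equilibrium: P* = 550/7, Q* = 1942/7.
Tax on buyers shifts demand to D = 356 − 1(P + 10) = 346 - P.
346 - P = -194 + 6P gives seller price Ps = 540/7; buyers pay Pb = 540/7 + 10 = 610/7.
New quantity: Q = 356 − 1(610/7) = 1882/7.
Buyer burden = 610/7 − 550/7 = 60/7; seller burden = 550/7 − 540/7 = 10/7.

Buyers bear 60/7, sellers bear 10/7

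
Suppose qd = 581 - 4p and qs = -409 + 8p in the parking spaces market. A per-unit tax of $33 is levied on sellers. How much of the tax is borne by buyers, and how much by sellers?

Pre-tax equilibrium: p* = 82.5, q* = 251.
Tax on sellers shifts supply to qs = -409 + 8(p − 33) = -673 + 8p.
581 - 4p = -673 + 8p gives buyer price pb = 104.5; sellers receive ps = 104.5 − 33 = 71.5.
New quantity: q = 581 − 4(104.5) = 163.
Buyer burden = 104.5 − 82.5 = 22; seller burden = 82.5 − 71.5 = 11.

Buyers bear $22, sellers bear $11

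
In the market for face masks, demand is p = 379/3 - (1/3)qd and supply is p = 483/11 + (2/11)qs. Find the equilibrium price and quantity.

Set the two price expressions equal: 379/3 - (1/3)q = 483/11 + (2/11)q.
2720/33 = (17/33)q, so q* = 160.
p* = 379/3 − (1/3)(160) = 73.

p* = 73, q* = 160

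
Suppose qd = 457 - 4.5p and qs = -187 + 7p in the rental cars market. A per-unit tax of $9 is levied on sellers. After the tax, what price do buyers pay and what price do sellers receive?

Buyers pay 1414/23, sellers receive 1207/23

Pre-tax equilibrium: p* = 56, q* = 205.
Tax on sellers shifts supply to qs = -187 + 7(p − 9) = -250 + 7p.
457 - 4.5p = -250 + 7p gives buyer price pb = 1414/23; sellers receive ps = 1414/23 − 9 = 1207/23.
New quantity: q = 457 − 4.5(1414/23) = 4148/23.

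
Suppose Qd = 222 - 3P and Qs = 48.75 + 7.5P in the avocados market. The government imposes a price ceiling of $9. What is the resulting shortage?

Shortage = 78.75

Equilibrium price would be P* = 16.5, so the ceiling at 9 binds.
At P = 9: Qd = 222 − 3(9) = 195, Qs = 48.75 + 7.5(9) = 116.25.
Shortage = 195 − 116.25 = 78.75.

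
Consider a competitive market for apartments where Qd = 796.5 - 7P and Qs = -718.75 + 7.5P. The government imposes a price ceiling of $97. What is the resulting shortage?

Shortage = 108.75

Equilibrium price would be P* = 104.5, so the ceiling at 97 binds.
At P = 97: Qd = 796.5 − 7(97) = 117.5, Qs = -718.75 + 7.5(97) = 8.75.
Shortage = 117.5 − 8.75 = 108.75.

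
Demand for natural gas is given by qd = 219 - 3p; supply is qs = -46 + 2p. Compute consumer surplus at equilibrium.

Equilibrium: 219 - 3p = -46 + 2p gives p* = 53, q* = 60.
Demand choke price (qd = 0): p = 73.
CS = ½(73 − 53)(60) = 600.

Consumer surplus = 600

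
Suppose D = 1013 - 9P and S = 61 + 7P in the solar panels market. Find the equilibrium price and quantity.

P* = 59.5, Q* = 477.5

Set D = S: 1013 - 9P = 61 + 7P.
952 = 16P, so P* = 59.5.
Q* = 1013 − 9(59.5) = 477.5.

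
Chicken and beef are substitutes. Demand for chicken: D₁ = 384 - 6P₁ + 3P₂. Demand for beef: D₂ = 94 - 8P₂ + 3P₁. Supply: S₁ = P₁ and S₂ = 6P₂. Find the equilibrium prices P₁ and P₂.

Market 1: 384 - 6P₁ + 3P₂ = P₁ → 7P₁ - 3P₂ = 384.
Market 2: 14P₂ - 3P₁ = 94.
Eliminating P₂: 14×(1) + 3×(2) gives 89P₁ = 5658, so P₁ = 5658/89.
Back-substitute into (2): P₂ = (94 + 3×5658/89) / 14 = 1810/89.

P₁ = 5658/89, P₂ = 1810/89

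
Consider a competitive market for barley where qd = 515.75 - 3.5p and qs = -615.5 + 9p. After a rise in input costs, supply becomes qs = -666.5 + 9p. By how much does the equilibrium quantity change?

Δq = -14.28

Original equilibrium: p* = 90.5, q* = 199.
New equilibrium: 515.75 - 3.5p = -666.5 + 9p, so 1182.25 = 12.5p and p' = 94.58; q' = 515.75 − 3.5(94.58) = 184.72.
Change in quantity: 184.72 − 199 = -14.28.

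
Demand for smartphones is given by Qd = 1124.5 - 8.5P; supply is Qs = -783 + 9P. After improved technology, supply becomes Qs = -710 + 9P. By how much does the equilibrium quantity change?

Original equilibrium: P* = 109, Q* = 198.
New equilibrium: 1124.5 - 8.5P = -710 + 9P, so 1834.5 = 17.5P and P' = 3669/35; Q' = 1124.5 − 8.5(3669/35) = 8171/35.
Change in quantity: 8171/35 − 198 = 1241/35.

ΔQ = 1241/35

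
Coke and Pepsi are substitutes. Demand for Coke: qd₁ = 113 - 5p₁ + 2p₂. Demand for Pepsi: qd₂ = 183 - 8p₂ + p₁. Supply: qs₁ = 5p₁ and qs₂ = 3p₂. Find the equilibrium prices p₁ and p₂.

Market 1: 113 - 5p₁ + 2p₂ = 5p₁ → 10p₁ - 2p₂ = 113.
Market 2: 11p₂ - p₁ = 183.
Eliminating p₂: 11×(1) + 2×(2) gives 108p₁ = 1609, so p₁ = 1609/108.
Back-substitute into (2): p₂ = (183 + 1×1609/108) / 11 = 1943/108.

p₁ = 1609/108, p₂ = 1943/108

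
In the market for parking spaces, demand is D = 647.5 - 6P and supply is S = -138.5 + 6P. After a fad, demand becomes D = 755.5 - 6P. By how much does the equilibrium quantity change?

Original equilibrium: P* = 65.5, Q* = 254.5.
New equilibrium: 755.5 - 6P = -138.5 + 6P, so 894 = 12P and P' = 74.5; Q' = 755.5 − 6(74.5) = 308.5.
Change in quantity: 308.5 − 254.5 = 54.

ΔQ = 54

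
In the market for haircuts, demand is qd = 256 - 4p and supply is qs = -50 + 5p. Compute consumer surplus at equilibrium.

Consumer surplus = 1800

Equilibrium: 256 - 4p = -50 + 5p gives p* = 34, q* = 120.
Demand choke price (qd = 0): p = 64.
CS = ½(64 − 34)(120) = 1800.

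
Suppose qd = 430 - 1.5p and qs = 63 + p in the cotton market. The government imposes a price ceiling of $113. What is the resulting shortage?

Shortage = 84.5

Equilibrium price would be p* = 146.8, so the ceiling at 113 binds.
At p = 113: qd = 430 − 1.5(113) = 260.5, qs = 63 + 1(113) = 176.
Shortage = 260.5 − 176 = 84.5.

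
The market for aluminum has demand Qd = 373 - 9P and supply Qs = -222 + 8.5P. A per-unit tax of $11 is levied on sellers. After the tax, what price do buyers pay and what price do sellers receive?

Buyers pay 1377/35, sellers receive 992/35

Pre-tax equilibrium: P* = 34, Q* = 67.
Tax on sellers shifts supply to Qs = -222 + 8.5(P − 11) = -315.5 + 8.5P.
373 - 9P = -315.5 + 8.5P gives buyer price Pb = 1377/35; sellers receive Ps = 1377/35 − 11 = 992/35.
New quantity: Q = 373 − 9(1377/35) = 662/35.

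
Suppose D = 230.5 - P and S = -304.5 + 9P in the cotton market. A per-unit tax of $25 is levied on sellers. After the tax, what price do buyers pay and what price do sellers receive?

Pre-tax equilibrium: P* = 53.5, Q* = 177.
Tax on sellers shifts supply to S = -304.5 + 9(P − 25) = -529.5 + 9P.
230.5 - P = -529.5 + 9P gives buyer price Pb = 76; sellers receive Ps = 76 − 25 = 51.
New quantity: Q = 230.5 − 1(76) = 154.5.

Buyers pay $76, sellers receive $51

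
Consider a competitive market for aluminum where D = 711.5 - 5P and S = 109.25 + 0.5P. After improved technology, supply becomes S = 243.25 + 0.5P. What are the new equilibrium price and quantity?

Original equilibrium: P* = 109.5, Q* = 164.
New equilibrium: 711.5 - 5P = 243.25 + 0.5P, so 468.25 = 5.5P and P' = 1873/22; Q' = 711.5 − 5(1873/22) = 3144/11.

P' = 1873/22, Q' = 3144/11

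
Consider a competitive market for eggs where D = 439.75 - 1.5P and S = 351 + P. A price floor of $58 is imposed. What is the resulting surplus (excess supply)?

Equilibrium price would be P* = 35.5, so the floor at 58 binds.
At P = 58: D = 352.75, S = 409.
Surplus = 409 − 352.75 = 56.25.

Surplus = 56.25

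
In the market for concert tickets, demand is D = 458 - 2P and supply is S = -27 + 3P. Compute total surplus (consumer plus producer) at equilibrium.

Total surplus = 29040

Equilibrium: 458 - 2P = -27 + 3P gives P* = 97, Q* = 264.
Demand choke price: P = 229; supply starts at P = 9.
CS = ½(229 − 97)(264) = 17424; PS = ½(97 − 9)(264) = 11616.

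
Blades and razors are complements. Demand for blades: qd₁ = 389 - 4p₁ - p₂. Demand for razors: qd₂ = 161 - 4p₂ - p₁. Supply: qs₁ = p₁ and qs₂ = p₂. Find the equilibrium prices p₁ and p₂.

Market 1: 389 - 4p₁ - p₂ = p₁ → 5p₁ + p₂ = 389.
Market 2: 5p₂ + p₁ = 161.
Eliminating p₂: 5×(1) − 1×(2) gives 24p₁ = 1784, so p₁ = 223/3.
Back-substitute into (2): p₂ = (161 − 1×223/3) / 5 = 52/3.

p₁ = 223/3, p₂ = 52/3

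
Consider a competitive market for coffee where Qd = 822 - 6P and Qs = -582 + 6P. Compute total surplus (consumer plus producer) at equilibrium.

Equilibrium: 822 - 6P = -582 + 6P gives P* = 117, Q* = 120.
Demand choke price: P = 137; supply starts at P = 97.
CS = ½(137 − 117)(120) = 1200; PS = ½(117 − 97)(120) = 1200.

Total surplus = 2400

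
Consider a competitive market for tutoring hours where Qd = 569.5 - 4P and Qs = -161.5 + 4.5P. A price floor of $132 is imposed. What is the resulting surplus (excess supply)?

Surplus = 391

Equilibrium price would be P* = 86, so the floor at 132 binds.
At P = 132: Qd = 41.5, Qs = 432.5.
Surplus = 432.5 − 41.5 = 391.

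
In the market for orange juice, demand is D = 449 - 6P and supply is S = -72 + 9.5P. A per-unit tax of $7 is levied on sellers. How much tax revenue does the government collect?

Tax revenue = 48083/31

Pre-tax equilibrium: P* = 1042/31, Q* = 7667/31.
Tax on sellers shifts supply to S = -72 + 9.5(P − 7) = -138.5 + 9.5P.
449 - 6P = -138.5 + 9.5P gives buyer price Pb = 1175/31; sellers receive Ps = 1175/31 − 7 = 958/31.
New quantity: Q = 449 − 6(1175/31) = 6869/31.
Revenue = 7 × 6869/31 = 48083/31.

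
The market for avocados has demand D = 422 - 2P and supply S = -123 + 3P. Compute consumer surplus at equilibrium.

Equilibrium: 422 - 2P = -123 + 3P gives P* = 109, Q* = 204.
Demand choke price (D = 0): P = 211.
CS = ½(211 − 109)(204) = 10404.

Consumer surplus = 10404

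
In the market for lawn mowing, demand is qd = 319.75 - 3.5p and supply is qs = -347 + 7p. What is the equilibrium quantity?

q* = 97.5

Set qd = qs: 319.75 - 3.5p = -347 + 7p.
666.75 = 10.5p, so p* = 63.5.
q* = 319.75 − 3.5(63.5) = 97.5.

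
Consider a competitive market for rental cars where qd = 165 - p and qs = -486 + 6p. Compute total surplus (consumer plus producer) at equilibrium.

Equilibrium: 165 - p = -486 + 6p gives p* = 93, q* = 72.
Demand choke price: p = 165; supply starts at p = 81.
CS = ½(165 − 93)(72) = 2592; PS = ½(93 − 81)(72) = 432.

Total surplus = 3024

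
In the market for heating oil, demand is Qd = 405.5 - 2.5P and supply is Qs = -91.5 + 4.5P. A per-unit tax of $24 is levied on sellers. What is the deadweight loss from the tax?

Pre-tax equilibrium: P* = 71, Q* = 228.
Tax on sellers shifts supply to Qs = -91.5 + 4.5(P − 24) = -199.5 + 4.5P.
405.5 - 2.5P = -199.5 + 4.5P gives buyer price Pb = 605/7; sellers receive Ps = 605/7 − 24 = 437/7.
New quantity: Q = 405.5 − 2.5(605/7) = 1326/7.
DWL = ½ × 24 × (228 − 1326/7) = 3240/7.

Deadweight loss = 3240/7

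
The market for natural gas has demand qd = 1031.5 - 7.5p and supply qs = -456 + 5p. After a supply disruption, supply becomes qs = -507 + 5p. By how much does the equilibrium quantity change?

Original equilibrium: p* = 119, q* = 139.
New equilibrium: 1031.5 - 7.5p = -507 + 5p, so 1538.5 = 12.5p and p' = 123.08; q' = 1031.5 − 7.5(123.08) = 108.4.
Change in quantity: 108.4 − 139 = -30.6.

Δq = -30.6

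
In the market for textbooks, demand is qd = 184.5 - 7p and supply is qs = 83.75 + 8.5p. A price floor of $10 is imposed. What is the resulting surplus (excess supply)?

Surplus = 54.25

Equilibrium price would be p* = 6.5, so the floor at 10 binds.
At p = 10: qd = 114.5, qs = 168.75.
Surplus = 168.75 − 114.5 = 54.25.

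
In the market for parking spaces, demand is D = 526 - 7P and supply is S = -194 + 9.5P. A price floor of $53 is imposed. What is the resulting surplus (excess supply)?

Equilibrium price would be P* = 480/11, so the floor at 53 binds.
At P = 53: D = 155, S = 309.5.
Surplus = 309.5 − 155 = 154.5.

Surplus = 154.5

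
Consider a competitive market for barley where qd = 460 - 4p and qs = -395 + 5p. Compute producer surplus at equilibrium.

Equilibrium: 460 - 4p = -395 + 5p gives p* = 95, q* = 80.
Supply starts at p = 79 (where qs = 0).
PS = ½(95 − 79)(80) = 640.

Producer surplus = 640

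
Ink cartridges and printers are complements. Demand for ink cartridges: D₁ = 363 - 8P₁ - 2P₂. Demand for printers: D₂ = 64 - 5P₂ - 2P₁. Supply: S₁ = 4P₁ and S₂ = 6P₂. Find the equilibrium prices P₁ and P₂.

Market 1: 363 - 8P₁ - 2P₂ = 4P₁ → 12P₁ + 2P₂ = 363.
Market 2: 11P₂ + 2P₁ = 64.
Eliminating P₂: 11×(1) − 2×(2) gives 128P₁ = 3865, so P₁ = 30.1953125.
Back-substitute into (2): P₂ = (64 − 2×30.1953125) / 11 = 0.328125.

P₁ = 30.1953125, P₂ = 0.328125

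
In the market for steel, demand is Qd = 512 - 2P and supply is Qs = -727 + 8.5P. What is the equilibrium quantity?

Q* = 276

Set Qd = Qs: 512 - 2P = -727 + 8.5P.
1239 = 10.5P, so P* = 118.
Q* = 512 − 2(118) = 276.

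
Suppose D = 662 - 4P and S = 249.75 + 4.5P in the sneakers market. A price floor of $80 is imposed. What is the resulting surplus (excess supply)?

Surplus = 267.75

Equilibrium price would be P* = 48.5, so the floor at 80 binds.
At P = 80: D = 342, S = 609.75.
Surplus = 609.75 − 342 = 267.75.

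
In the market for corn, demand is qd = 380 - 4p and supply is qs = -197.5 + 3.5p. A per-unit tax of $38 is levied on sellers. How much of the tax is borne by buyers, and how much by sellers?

Pre-tax equilibrium: p* = 77, q* = 72.
Tax on sellers shifts supply to qs = -197.5 + 3.5(p − 38) = -330.5 + 3.5p.
380 - 4p = -330.5 + 3.5p gives buyer price pb = 1421/15; sellers receive ps = 1421/15 − 38 = 851/15.
New quantity: q = 380 − 4(1421/15) = 16/15.
Buyer burden = 1421/15 − 77 = 266/15; seller burden = 77 − 851/15 = 304/15.

Buyers bear 266/15, sellers bear 304/15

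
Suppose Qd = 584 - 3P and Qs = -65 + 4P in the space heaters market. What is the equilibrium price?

P* = 649/7

Set Qd = Qs: 584 - 3P = -65 + 4P.
649 = 7P, so P* = 649/7.
Q* = 584 − 3(649/7) = 2141/7.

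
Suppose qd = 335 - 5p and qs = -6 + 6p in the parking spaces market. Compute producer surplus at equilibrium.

Producer surplus = 2700

Equilibrium: 335 - 5p = -6 + 6p gives p* = 31, q* = 180.
Supply starts at p = 1 (where qs = 0).
PS = ½(31 − 1)(180) = 2700.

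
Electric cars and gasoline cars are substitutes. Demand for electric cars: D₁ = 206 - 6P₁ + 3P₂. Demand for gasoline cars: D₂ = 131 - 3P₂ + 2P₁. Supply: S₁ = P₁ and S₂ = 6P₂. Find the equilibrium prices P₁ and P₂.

P₁ = 749/19, P₂ = 443/19

Market 1: 206 - 6P₁ + 3P₂ = P₁ → 7P₁ - 3P₂ = 206.
Market 2: 9P₂ - 2P₁ = 131.
Eliminating P₂: 9×(1) + 3×(2) gives 57P₁ = 2247, so P₁ = 749/19.
Back-substitute into (2): P₂ = (131 + 2×749/19) / 9 = 443/19.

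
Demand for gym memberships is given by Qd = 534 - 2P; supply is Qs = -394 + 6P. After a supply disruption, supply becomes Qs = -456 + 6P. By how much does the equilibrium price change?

Original equilibrium: P* = 116, Q* = 302.
New equilibrium: 534 - 2P = -456 + 6P, so 990 = 8P and P' = 123.75; Q' = 534 − 2(123.75) = 286.5.
Change in price: 123.75 − 116 = 7.75.

ΔP = 7.75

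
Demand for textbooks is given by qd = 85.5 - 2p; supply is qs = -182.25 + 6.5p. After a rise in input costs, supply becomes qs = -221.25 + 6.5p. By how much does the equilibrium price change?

Δp = 78/17

Original equilibrium: p* = 31.5, q* = 22.5.
New equilibrium: 85.5 - 2p = -221.25 + 6.5p, so 306.75 = 8.5p and p' = 1227/34; q' = 85.5 − 2(1227/34) = 453/34.
Change in price: 1227/34 − 31.5 = 78/17.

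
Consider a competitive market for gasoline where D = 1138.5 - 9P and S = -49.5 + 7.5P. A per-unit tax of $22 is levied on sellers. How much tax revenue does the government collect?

Pre-tax equilibrium: P* = 72, Q* = 490.5.
Tax on sellers shifts supply to S = -49.5 + 7.5(P − 22) = -214.5 + 7.5P.
1138.5 - 9P = -214.5 + 7.5P gives buyer price Pb = 82; sellers receive Ps = 82 − 22 = 60.
New quantity: Q = 1138.5 − 9(82) = 400.5.
Revenue = 22 × 400.5 = 8811.

Tax revenue = 8811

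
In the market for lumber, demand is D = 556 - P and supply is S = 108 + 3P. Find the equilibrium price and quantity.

Set D = S: 556 - P = 108 + 3P.
448 = 4P, so P* = 112.
Q* = 556 − 1(112) = 444.

P* = 112, Q* = 444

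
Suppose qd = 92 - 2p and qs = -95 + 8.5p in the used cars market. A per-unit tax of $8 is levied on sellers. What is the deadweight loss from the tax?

Deadweight loss = 1088/21

Pre-tax equilibrium: p* = 374/21, q* = 1184/21.
Tax on sellers shifts supply to qs = -95 + 8.5(p − 8) = -163 + 8.5p.
92 - 2p = -163 + 8.5p gives buyer price pb = 170/7; sellers receive ps = 170/7 − 8 = 114/7.
New quantity: q = 92 − 2(170/7) = 304/7.
DWL = ½ × 8 × (1184/21 − 304/7) = 1088/21.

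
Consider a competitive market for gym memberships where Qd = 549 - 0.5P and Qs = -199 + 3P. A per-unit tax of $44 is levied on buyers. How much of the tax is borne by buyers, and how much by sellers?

Pre-tax equilibrium: P* = 1496/7, Q* = 3095/7.
Tax on buyers shifts demand to Qd = 549 − 0.5(P + 44) = 527 - 0.5P.
527 - 0.5P = -199 + 3P gives seller price Ps = 1452/7; buyers pay Pb = 1452/7 + 44 = 1760/7.
New quantity: Q = 549 − 0.5(1760/7) = 2963/7.
Buyer burden = 1760/7 − 1496/7 = 264/7; seller burden = 1496/7 − 1452/7 = 44/7.

Buyers bear 264/7, sellers bear 44/7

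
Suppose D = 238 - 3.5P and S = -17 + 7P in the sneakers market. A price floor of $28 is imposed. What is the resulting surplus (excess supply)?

Surplus = 39

Equilibrium price would be P* = 170/7, so the floor at 28 binds.
At P = 28: D = 140, S = 179.
Surplus = 179 − 140 = 39.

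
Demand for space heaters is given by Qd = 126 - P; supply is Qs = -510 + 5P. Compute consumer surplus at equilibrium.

Consumer surplus = 200

Equilibrium: 126 - P = -510 + 5P gives P* = 106, Q* = 20.
Demand choke price (Qd = 0): P = 126.
CS = ½(126 − 106)(20) = 200.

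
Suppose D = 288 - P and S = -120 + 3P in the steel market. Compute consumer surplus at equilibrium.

Equilibrium: 288 - P = -120 + 3P gives P* = 102, Q* = 186.
Demand choke price (D = 0): P = 288.
CS = ½(288 − 102)(186) = 17298.

Consumer surplus = 17298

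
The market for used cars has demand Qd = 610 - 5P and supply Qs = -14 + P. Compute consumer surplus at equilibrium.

Equilibrium: 610 - 5P = -14 + P gives P* = 104, Q* = 90.
Demand choke price (Qd = 0): P = 122.
CS = ½(122 − 104)(90) = 810.

Consumer surplus = 810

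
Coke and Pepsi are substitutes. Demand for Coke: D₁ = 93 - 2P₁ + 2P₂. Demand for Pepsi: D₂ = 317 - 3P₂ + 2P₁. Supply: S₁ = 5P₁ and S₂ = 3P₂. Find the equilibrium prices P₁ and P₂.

P₁ = 596/19, P₂ = 2405/38

Market 1: 93 - 2P₁ + 2P₂ = 5P₁ → 7P₁ - 2P₂ = 93.
Market 2: 6P₂ - 2P₁ = 317.
Eliminating P₂: 6×(1) + 2×(2) gives 38P₁ = 1192, so P₁ = 596/19.
Back-substitute into (2): P₂ = (317 + 2×596/19) / 6 = 2405/38.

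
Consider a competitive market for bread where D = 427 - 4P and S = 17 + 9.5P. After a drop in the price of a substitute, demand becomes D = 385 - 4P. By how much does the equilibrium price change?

Original equilibrium: P* = 820/27, Q* = 8249/27.
New equilibrium: 385 - 4P = 17 + 9.5P, so 368 = 13.5P and P' = 736/27; Q' = 385 − 4(736/27) = 7451/27.
Change in price: 736/27 − 820/27 = -28/9.

ΔP = -28/9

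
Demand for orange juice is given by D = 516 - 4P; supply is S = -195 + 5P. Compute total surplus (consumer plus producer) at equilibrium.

Equilibrium: 516 - 4P = -195 + 5P gives P* = 79, Q* = 200.
Demand choke price: P = 129; supply starts at P = 39.
CS = ½(129 − 79)(200) = 5000; PS = ½(79 − 39)(200) = 4000.

Total surplus = 9000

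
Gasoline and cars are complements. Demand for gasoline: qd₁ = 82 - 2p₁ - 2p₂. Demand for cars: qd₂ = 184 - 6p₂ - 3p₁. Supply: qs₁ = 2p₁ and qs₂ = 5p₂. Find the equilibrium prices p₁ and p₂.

p₁ = 267/19, p₂ = 245/19

Market 1: 82 - 2p₁ - 2p₂ = 2p₁ → 4p₁ + 2p₂ = 82.
Market 2: 11p₂ + 3p₁ = 184.
Eliminating p₂: 11×(1) − 2×(2) gives 38p₁ = 534, so p₁ = 267/19.
Back-substitute into (2): p₂ = (184 − 3×267/19) / 11 = 245/19.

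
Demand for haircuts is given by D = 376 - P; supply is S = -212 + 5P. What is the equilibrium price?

P* = 98

Set D = S: 376 - P = -212 + 5P.
588 = 6P, so P* = 98.
Q* = 376 − 1(98) = 278.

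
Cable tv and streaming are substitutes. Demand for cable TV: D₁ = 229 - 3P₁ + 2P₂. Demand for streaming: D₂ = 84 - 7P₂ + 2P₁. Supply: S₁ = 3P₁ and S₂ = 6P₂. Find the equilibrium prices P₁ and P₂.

P₁ = 42.5, P₂ = 13

Market 1: 229 - 3P₁ + 2P₂ = 3P₁ → 6P₁ - 2P₂ = 229.
Market 2: 13P₂ - 2P₁ = 84.
Eliminating P₂: 13×(1) + 2×(2) gives 74P₁ = 3145, so P₁ = 42.5.
Back-substitute into (2): P₂ = (84 + 2×42.5) / 13 = 13.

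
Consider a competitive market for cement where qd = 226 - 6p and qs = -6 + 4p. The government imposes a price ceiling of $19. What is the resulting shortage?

Shortage = 42

Equilibrium price would be p* = 23.2, so the ceiling at 19 binds.
At p = 19: qd = 226 − 6(19) = 112, qs = -6 + 4(19) = 70.
Shortage = 112 − 70 = 42.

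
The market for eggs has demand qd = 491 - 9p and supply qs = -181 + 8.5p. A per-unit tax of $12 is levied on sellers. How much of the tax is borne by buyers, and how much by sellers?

Pre-tax equilibrium: p* = 38.4, q* = 145.4.
Tax on sellers shifts supply to qs = -181 + 8.5(p − 12) = -283 + 8.5p.
491 - 9p = -283 + 8.5p gives buyer price pb = 1548/35; sellers receive ps = 1548/35 − 12 = 1128/35.
New quantity: q = 491 − 9(1548/35) = 3253/35.
Buyer burden = 1548/35 − 38.4 = 204/35; seller burden = 38.4 − 1128/35 = 216/35.

Buyers bear 204/35, sellers bear 216/35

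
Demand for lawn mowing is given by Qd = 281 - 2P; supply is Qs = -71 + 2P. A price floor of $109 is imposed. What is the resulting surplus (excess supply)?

Equilibrium price would be P* = 88, so the floor at 109 binds.
At P = 109: Qd = 63, Qs = 147.
Surplus = 147 − 63 = 84.

Surplus = 84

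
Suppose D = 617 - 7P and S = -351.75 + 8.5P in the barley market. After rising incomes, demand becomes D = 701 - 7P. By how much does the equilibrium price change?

Original equilibrium: P* = 62.5, Q* = 179.5.
New equilibrium: 701 - 7P = -351.75 + 8.5P, so 1052.75 = 15.5P and P' = 4211/62; Q' = 701 − 7(4211/62) = 13985/62.
Change in price: 4211/62 − 62.5 = 168/31.

ΔP = 168/31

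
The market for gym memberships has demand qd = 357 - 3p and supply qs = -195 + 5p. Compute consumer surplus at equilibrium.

Consumer surplus = 3750

Equilibrium: 357 - 3p = -195 + 5p gives p* = 69, q* = 150.
Demand choke price (qd = 0): p = 119.
CS = ½(119 − 69)(150) = 3750.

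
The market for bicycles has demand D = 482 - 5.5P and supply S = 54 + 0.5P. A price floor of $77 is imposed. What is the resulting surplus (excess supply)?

Surplus = 34

Equilibrium price would be P* = 214/3, so the floor at 77 binds.
At P = 77: D = 58.5, S = 92.5.
Surplus = 92.5 − 58.5 = 34.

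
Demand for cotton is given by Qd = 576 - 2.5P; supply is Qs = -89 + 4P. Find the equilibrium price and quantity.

Set Qd = Qs: 576 - 2.5P = -89 + 4P.
665 = 6.5P, so P* = 1330/13.
Q* = 576 − 2.5(1330/13) = 4163/13.

P* = 1330/13, Q* = 4163/13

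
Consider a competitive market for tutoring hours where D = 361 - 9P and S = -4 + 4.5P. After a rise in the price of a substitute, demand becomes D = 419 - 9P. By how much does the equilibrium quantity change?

Original equilibrium: P* = 730/27, Q* = 353/3.
New equilibrium: 419 - 9P = -4 + 4.5P, so 423 = 13.5P and P' = 94/3; Q' = 419 − 9(94/3) = 137.
Change in quantity: 137 − 353/3 = 58/3.

ΔQ = 58/3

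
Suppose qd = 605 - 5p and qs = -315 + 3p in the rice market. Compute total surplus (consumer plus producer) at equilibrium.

Equilibrium: 605 - 5p = -315 + 3p gives p* = 115, q* = 30.
Demand choke price: p = 121; supply starts at p = 105.
CS = ½(121 − 115)(30) = 90; PS = ½(115 − 105)(30) = 150.

Total surplus = 240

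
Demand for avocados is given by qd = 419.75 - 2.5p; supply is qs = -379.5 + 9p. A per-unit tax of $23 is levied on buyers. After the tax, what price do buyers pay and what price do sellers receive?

Pre-tax equilibrium: p* = 69.5, q* = 246.
Tax on buyers shifts demand to qd = 419.75 − 2.5(p + 23) = 362.25 - 2.5p.
362.25 - 2.5p = -379.5 + 9p gives seller price ps = 64.5; buyers pay pb = 64.5 + 23 = 87.5.
New quantity: q = 419.75 − 2.5(87.5) = 201.

Buyers pay $87.5, sellers receive $64.5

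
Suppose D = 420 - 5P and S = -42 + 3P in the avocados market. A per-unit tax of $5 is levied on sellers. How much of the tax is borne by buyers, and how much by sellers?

Buyers bear $1.875, sellers bear $3.125

Pre-tax equilibrium: P* = 57.75, Q* = 131.25.
Tax on sellers shifts supply to S = -42 + 3(P − 5) = -57 + 3P.
420 - 5P = -57 + 3P gives buyer price Pb = 59.625; sellers receive Ps = 59.625 − 5 = 54.625.
New quantity: Q = 420 − 5(59.625) = 121.875.
Buyer burden = 59.625 − 57.75 = 1.875; seller burden = 57.75 − 54.625 = 3.125.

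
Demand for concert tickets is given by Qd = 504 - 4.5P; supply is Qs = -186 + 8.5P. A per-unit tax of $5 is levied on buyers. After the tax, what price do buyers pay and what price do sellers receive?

Buyers pay 1465/26, sellers receive 1335/26

Pre-tax equilibrium: P* = 690/13, Q* = 3447/13.
Tax on buyers shifts demand to Qd = 504 − 4.5(P + 5) = 481.5 - 4.5P.
481.5 - 4.5P = -186 + 8.5P gives seller price Ps = 1335/26; buyers pay Pb = 1335/26 + 5 = 1465/26.
New quantity: Q = 504 − 4.5(1465/26) = 13023/52.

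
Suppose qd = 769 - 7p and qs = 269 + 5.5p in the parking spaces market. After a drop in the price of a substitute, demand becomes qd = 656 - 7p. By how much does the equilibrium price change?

Δp = -9.04

Original equilibrium: p* = 40, q* = 489.
New equilibrium: 656 - 7p = 269 + 5.5p, so 387 = 12.5p and p' = 30.96; q' = 656 − 7(30.96) = 439.28.
Change in price: 30.96 − 40 = -9.04.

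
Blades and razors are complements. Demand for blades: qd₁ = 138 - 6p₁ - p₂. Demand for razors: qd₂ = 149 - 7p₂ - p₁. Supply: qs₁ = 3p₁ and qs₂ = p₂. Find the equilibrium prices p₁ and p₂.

p₁ = 955/71, p₂ = 1203/71

Market 1: 138 - 6p₁ - p₂ = 3p₁ → 9p₁ + p₂ = 138.
Market 2: 8p₂ + p₁ = 149.
Eliminating p₂: 8×(1) − 1×(2) gives 71p₁ = 955, so p₁ = 955/71.
Back-substitute into (2): p₂ = (149 − 1×955/71) / 8 = 1203/71.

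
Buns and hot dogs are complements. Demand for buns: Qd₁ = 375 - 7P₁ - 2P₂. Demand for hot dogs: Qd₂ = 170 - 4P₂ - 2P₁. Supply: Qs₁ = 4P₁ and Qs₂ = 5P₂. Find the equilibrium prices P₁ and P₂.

Market 1: 375 - 7P₁ - 2P₂ = 4P₁ → 11P₁ + 2P₂ = 375.
Market 2: 9P₂ + 2P₁ = 170.
Eliminating P₂: 9×(1) − 2×(2) gives 95P₁ = 3035, so P₁ = 607/19.
Back-substitute into (2): P₂ = (170 − 2×607/19) / 9 = 224/19.

P₁ = 607/19, P₂ = 224/19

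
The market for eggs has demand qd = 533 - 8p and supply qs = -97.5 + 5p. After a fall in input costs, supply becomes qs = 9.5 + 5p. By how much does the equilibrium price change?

Δp = -107/13

Original equilibrium: p* = 48.5, q* = 145.
New equilibrium: 533 - 8p = 9.5 + 5p, so 523.5 = 13p and p' = 1047/26; q' = 533 − 8(1047/26) = 2741/13.
Change in price: 1047/26 − 48.5 = -107/13.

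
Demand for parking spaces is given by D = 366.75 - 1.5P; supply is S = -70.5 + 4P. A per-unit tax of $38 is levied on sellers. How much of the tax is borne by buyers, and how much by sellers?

Buyers bear 304/11, sellers bear 114/11

Pre-tax equilibrium: P* = 79.5, Q* = 247.5.
Tax on sellers shifts supply to S = -70.5 + 4(P − 38) = -222.5 + 4P.
366.75 - 1.5P = -222.5 + 4P gives buyer price Pb = 2357/22; sellers receive Ps = 2357/22 − 38 = 1521/22.
New quantity: Q = 366.75 − 1.5(2357/22) = 4533/22.
Buyer burden = 2357/22 − 79.5 = 304/11; seller burden = 79.5 − 1521/22 = 114/11.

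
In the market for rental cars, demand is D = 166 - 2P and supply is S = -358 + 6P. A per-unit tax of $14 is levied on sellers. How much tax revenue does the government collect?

Tax revenue = 196

Pre-tax equilibrium: P* = 65.5, Q* = 35.
Tax on sellers shifts supply to S = -358 + 6(P − 14) = -442 + 6P.
166 - 2P = -442 + 6P gives buyer price Pb = 76; sellers receive Ps = 76 − 14 = 62.
New quantity: Q = 166 − 2(76) = 14.
Revenue = 14 × 14 = 196.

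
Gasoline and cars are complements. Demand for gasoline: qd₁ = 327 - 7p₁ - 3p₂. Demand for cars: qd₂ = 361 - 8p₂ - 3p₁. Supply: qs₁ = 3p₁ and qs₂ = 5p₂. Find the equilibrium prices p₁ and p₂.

p₁ = 288/11, p₂ = 239/11

Market 1: 327 - 7p₁ - 3p₂ = 3p₁ → 10p₁ + 3p₂ = 327.
Market 2: 13p₂ + 3p₁ = 361.
Eliminating p₂: 13×(1) − 3×(2) gives 121p₁ = 3168, so p₁ = 288/11.
Back-substitute into (2): p₂ = (361 − 3×288/11) / 13 = 239/11.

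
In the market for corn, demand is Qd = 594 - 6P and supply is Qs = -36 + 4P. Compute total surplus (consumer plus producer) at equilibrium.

Equilibrium: 594 - 6P = -36 + 4P gives P* = 63, Q* = 216.
Demand choke price: P = 99; supply starts at P = 9.
CS = ½(99 − 63)(216) = 3888; PS = ½(63 − 9)(216) = 5832.

Total surplus = 9720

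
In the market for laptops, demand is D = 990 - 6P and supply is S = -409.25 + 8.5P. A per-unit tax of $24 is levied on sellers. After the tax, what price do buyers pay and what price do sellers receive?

Pre-tax equilibrium: P* = 96.5, Q* = 411.
Tax on sellers shifts supply to S = -409.25 + 8.5(P − 24) = -613.25 + 8.5P.
990 - 6P = -613.25 + 8.5P gives buyer price Pb = 6413/58; sellers receive Ps = 6413/58 − 24 = 5021/58.
New quantity: Q = 990 − 6(6413/58) = 9471/29.

Buyers pay 6413/58, sellers receive 5021/58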